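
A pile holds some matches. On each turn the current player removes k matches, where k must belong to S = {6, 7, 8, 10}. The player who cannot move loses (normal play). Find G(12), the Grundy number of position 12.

n :  0  1  2  3  4  5  6  7  8  9 10 11 12
G :  0  0  0  0  0  0  1  1  1  1  1  1  2

2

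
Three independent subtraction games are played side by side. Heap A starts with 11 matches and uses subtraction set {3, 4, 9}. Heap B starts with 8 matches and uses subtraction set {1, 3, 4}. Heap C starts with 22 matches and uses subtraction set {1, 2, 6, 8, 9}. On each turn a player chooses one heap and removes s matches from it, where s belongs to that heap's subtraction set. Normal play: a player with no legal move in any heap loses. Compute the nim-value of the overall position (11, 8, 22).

1

Heap A, S = {3, 4, 9}:
n :  0  1  2  3  4  5  6  7  8  9 10 11
G :  0  0  0  1  1  1  2  0  0  3  1  1
G_A(11) = 1.
Heap B, S = {1, 3, 4}:
n : 0 1 2 3 4 5 6 7 8
G : 0 1 0 1 2 3 2 0 1
G_B(8) = 1.
Heap C, S = {1, 2, 6, 8, 9}:
n :  0  1  2  3  4  5  6  7  8  9 10 11 12 13 14 15 16 17 18 19 20 21 22
G :  0  1  2  0  1  2  3  0  1  2  0  1  2  3  0  1  2  0  1  2  3  0  1
G_C(22) = 1.
Combined Grundy value = 1 ⊕ 1 ⊕ 1 = 1.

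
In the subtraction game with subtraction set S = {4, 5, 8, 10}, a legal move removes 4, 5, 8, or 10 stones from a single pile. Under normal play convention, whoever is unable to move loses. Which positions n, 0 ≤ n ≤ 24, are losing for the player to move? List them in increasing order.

0, 1, 2, 3, 14, 15, 16, 17

n :  0  1  2  3  4  5  6  7  8  9 10 11 12 13 14 15 16 17 18 19 20 21 22 23 24
G :  0  0  0  0  1  1  1  1  2  2  2  2  3  3  0  0  0  0  1  1  1  1  2  2  2
P-positions are exactly the n with G(n) = 0.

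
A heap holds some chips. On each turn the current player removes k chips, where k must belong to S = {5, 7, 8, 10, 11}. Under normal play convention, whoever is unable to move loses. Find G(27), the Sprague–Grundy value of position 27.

n :  0  1  2  3  4  5  6  7  8  9 10 11 12 13 14 15 16 17 18 19 20 21 22 23 24 25 26 27
G :  0  0  0  0  0  1  1  1  1  1  2  2  2  2  2  3  0  0  0  0  0  1  1  1  1  1  2  2

2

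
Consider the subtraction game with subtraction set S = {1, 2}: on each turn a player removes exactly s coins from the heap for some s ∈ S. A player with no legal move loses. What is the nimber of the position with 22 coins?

n :  0  1  2  3  4  5  6  7  8  9 10 11 12 13 14 15 16 17 18 19 20 21 22
G :  0  1  2  0  1  2  0  1  2  0  1  2  0  1  2  0  1  2  0  1  2  0  1

1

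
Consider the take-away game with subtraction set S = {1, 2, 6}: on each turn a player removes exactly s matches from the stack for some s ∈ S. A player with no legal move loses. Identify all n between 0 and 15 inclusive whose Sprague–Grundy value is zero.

G(0) = 0
G(1) = mex{0} = 1
G(2) = mex{1,0} = 2
G(3) = mex{2,1} = 0
G(4) = mex{0,2} = 1
G(5) = mex{1,0} = 2
G(6) = mex{2,1,0} = 3
G(7) = mex{3,2,1} = 0
G(8) = mex{0,3,2} = 1
G(9) = mex{1,0,0} = 2
G(10) = mex{2,1,1} = 0
G(11) = mex{0,2,2} = 1
G(12) = mex{1,0,3} = 2
G(13) = mex{2,1,0} = 3
G(14) = mex{3,2,1} = 0
G(15) = mex{0,3,2} = 1
P-positions are exactly the n with G(n) = 0.

0, 3, 7, 10, 14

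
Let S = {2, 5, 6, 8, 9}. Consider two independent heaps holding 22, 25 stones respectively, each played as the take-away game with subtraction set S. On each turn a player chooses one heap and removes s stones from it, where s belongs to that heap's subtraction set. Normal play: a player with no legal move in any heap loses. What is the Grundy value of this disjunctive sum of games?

2

All heaps use S = {2, 5, 6, 8, 9}:
n :  0  1  2  3  4  5  6  7  8  9 10 11 12 13 14 15 16 17 18 19 20 21 22 23 24 25
G :  0  0  1  1  0  2  1  3  2  2  3  0  2  1  0  0  1  1  0  2  1  3  2  2  3  0
Heap A: G(22) = 2.
Heap B: G(25) = 0.
Combined Grundy value = 2 ⊕ 0 = 2.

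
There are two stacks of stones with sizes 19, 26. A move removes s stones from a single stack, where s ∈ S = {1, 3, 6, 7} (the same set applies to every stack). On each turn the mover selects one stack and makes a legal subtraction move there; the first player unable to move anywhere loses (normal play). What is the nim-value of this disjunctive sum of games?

3

All stacks use S = {1, 3, 6, 7}:
n :  0  1  2  3  4  5  6  7  8  9 10 11 12 13 14 15 16 17 18 19 20 21 22 23 24 25 26
G :  0  1  0  1  0  1  2  3  2  3  2  3  0  1  0  1  0  1  2  3  2  3  2  3  0  1  0
Stack A: G(19) = 3.
Stack B: G(26) = 0.
Combined Grundy value = 3 ⊕ 0 = 3.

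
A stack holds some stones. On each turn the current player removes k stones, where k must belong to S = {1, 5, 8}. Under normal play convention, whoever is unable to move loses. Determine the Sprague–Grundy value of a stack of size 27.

G(0) = 0
G(1) = mex{0} = 1
G(2) = mex{1} = 0
G(3) = mex{0} = 1
G(4) = mex{1} = 0
G(5) = mex{0,0} = 1
G(6) = mex{1,1} = 0
G(7) = mex{0,0} = 1
G(8) = mex{1,1,0} = 2
G(9) = mex{2,0,1} = 3
G(10) = mex{3,1,0} = 2
G(11) = mex{2,0,1} = 3
G(12) = mex{3,1,0} = 2
G(13) = mex{2,2,1} = 0
G(14) = mex{0,3,0} = 1
G(15) = mex{1,2,1} = 0
G(16) = mex{0,3,2} = 1
G(17) = mex{1,2,3} = 0
G(18) = mex{0,0,2} = 1
G(19) = mex{1,1,3} = 0
G(20) = mex{0,0,2} = 1
G(21) = mex{1,1,0} = 2
G(22) = mex{2,0,1} = 3
G(23) = mex{3,1,0} = 2
G(24) = mex{2,0,1} = 3
G(25) = mex{3,1,0} = 2
G(26) = mex{2,2,1} = 0
G(27) = mex{0,3,0} = 1

1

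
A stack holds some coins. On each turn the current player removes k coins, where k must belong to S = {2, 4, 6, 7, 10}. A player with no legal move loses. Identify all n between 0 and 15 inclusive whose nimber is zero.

n :  0  1  2  3  4  5  6  7  8  9 10 11 12 13 14 15
G :  0  0  1  1  2  2  3  3  4  0  5  1  0  2  1  3
P-positions are exactly the n with G(n) = 0.

0, 1, 9, 12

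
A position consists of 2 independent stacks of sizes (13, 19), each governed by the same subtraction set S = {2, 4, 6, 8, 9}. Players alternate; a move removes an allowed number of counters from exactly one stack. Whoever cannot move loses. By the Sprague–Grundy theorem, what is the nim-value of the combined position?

All stacks use S = {2, 4, 6, 8, 9}:
G(0) = 0
G(1) = mex{} = 0
G(2) = mex{0} = 1
G(3) = mex{0} = 1
G(4) = mex{1,0} = 2
G(5) = mex{1,0} = 2
G(6) = mex{2,1,0} = 3
G(7) = mex{2,1,0} = 3
G(8) = mex{3,2,1,0} = 4
G(9) = mex{3,2,1,0,0} = 4
G(10) = mex{4,3,2,1,0} = 5
G(11) = mex{4,3,2,1,1} = 0
G(12) = mex{5,4,3,2,1} = 0
G(13) = mex{0,4,3,2,2} = 1
G(14) = mex{0,5,4,3,2} = 1
G(15) = mex{1,0,4,3,3} = 2
G(16) = mex{1,0,5,4,3} = 2
G(17) = mex{2,1,0,4,4} = 3
G(18) = mex{2,1,0,5,4} = 3
G(19) = mex{3,2,1,0,5} = 4
Stack A: G(13) = 1.
Stack B: G(19) = 4.
Combined Grundy value = 1 ⊕ 4 = 5.

5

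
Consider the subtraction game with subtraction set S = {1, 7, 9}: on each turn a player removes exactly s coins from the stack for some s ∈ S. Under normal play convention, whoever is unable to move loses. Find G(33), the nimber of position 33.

1

G(0) = 0
G(1) = mex{0} = 1
G(2) = mex{1} = 0
G(3) = mex{0} = 1
G(4) = mex{1} = 0
G(5) = mex{0} = 1
G(6) = mex{1} = 0
G(7) = mex{0,0} = 1
G(8) = mex{1,1} = 0
G(9) = mex{0,0,0} = 1
G(10) = mex{1,1,1} = 0
G(11) = mex{0,0,0} = 1
G(12) = mex{1,1,1} = 0
G(13) = mex{0,0,0} = 1
G(14) = mex{1,1,1} = 0
G(15) = mex{0,0,0} = 1
G(16) = mex{1,1,1} = 0
G(17) = mex{0,0,0} = 1
G(18) = mex{1,1,1} = 0
G(19) = mex{0,0,0} = 1
G(20) = mex{1,1,1} = 0
G(21) = mex{0,0,0} = 1
G(22) = mex{1,1,1} = 0
G(23) = mex{0,0,0} = 1
G(24) = mex{1,1,1} = 0
G(25) = mex{0,0,0} = 1
G(26) = mex{1,1,1} = 0
G(27) = mex{0,0,0} = 1
G(28) = mex{1,1,1} = 0
G(29) = mex{0,0,0} = 1
G(30) = mex{1,1,1} = 0
G(31) = mex{0,0,0} = 1
G(32) = mex{1,1,1} = 0
G(33) = mex{0,0,0} = 1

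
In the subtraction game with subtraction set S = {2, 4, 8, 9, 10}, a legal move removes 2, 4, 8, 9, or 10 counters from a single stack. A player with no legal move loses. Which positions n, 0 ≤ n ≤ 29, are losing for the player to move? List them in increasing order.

0, 1, 6, 7, 12, 13, 18, 19, 24, 25

G(0) = 0
G(1) = mex{} = 0
G(2) = mex{0} = 1
G(3) = mex{0} = 1
G(4) = mex{1,0} = 2
G(5) = mex{1,0} = 2
G(6) = mex{2,1} = 0
G(7) = mex{2,1} = 0
G(8) = mex{0,2,0} = 1
G(9) = mex{0,2,0,0} = 1
G(10) = mex{1,0,1,0,0} = 2
G(11) = mex{1,0,1,1,0} = 2
G(12) = mex{2,1,2,1,1} = 0
G(13) = mex{2,1,2,2,1} = 0
G(14) = mex{0,2,0,2,2} = 1
G(15) = mex{0,2,0,0,2} = 1
G(16) = mex{1,0,1,0,0} = 2
G(17) = mex{1,0,1,1,0} = 2
G(18) = mex{2,1,2,1,1} = 0
G(19) = mex{2,1,2,2,1} = 0
G(20) = mex{0,2,0,2,2} = 1
G(21) = mex{0,2,0,0,2} = 1
G(22) = mex{1,0,1,0,0} = 2
G(23) = mex{1,0,1,1,0} = 2
G(24) = mex{2,1,2,1,1} = 0
G(25) = mex{2,1,2,2,1} = 0
G(26) = mex{0,2,0,2,2} = 1
G(27) = mex{0,2,0,0,2} = 1
G(28) = mex{1,0,1,0,0} = 2
G(29) = mex{1,0,1,1,0} = 2
P-positions are exactly the n with G(n) = 0.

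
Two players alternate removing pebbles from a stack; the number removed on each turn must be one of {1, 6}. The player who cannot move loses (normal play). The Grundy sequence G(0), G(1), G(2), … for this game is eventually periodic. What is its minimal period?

7

G(0) = 0
G(1) = mex{0} = 1
G(2) = mex{1} = 0
G(3) = mex{0} = 1
G(4) = mex{1} = 0
G(5) = mex{0} = 1
G(6) = mex{1,0} = 2
G(7) = mex{2,1} = 0
G(8) = mex{0,0} = 1
G(9) = mex{1,1} = 0
G(10) = mex{0,0} = 1
G(11) = mex{1,1} = 0
G(12) = mex{0,2} = 1
G(13) = mex{1,0} = 2
G(14) = mex{2,1} = 0
G(15) = mex{0,0} = 1
G(n+7) = G(n) holds for n = 0,…,5 (a full window of length max(S) = 6), so the sequence is purely periodic with period 7.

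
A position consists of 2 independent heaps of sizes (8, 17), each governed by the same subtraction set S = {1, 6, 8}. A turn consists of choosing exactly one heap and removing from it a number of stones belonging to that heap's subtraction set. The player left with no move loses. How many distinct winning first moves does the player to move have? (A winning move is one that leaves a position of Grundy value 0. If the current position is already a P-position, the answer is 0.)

0

All heaps use S = {1, 6, 8}:
n :  0  1  2  3  4  5  6  7  8  9 10 11 12 13 14 15 16 17
G :  0  1  0  1  0  1  2  0  1  0  1  0  1  2  0  1  0  1
Heap A: G(8) = 1.
Heap B: G(17) = 1.
Combined Grundy value = 1 ⊕ 1 = 0.
A winning move leaves total XOR = 0, i.e. changes one component's Grundy value g to g ⊕ X where X is the current total.
Heap A: target g' = 1⊕0 = 1, but every legal move changes the Grundy value (mex property), so 0 moves.
Heap B: target g' = 1⊕0 = 1, but every legal move changes the Grundy value (mex property), so 0 moves.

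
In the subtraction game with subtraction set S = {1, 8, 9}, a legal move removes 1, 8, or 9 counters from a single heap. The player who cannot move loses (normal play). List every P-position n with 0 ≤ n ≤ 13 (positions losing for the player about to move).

G(0) = 0
G(1) = mex{0} = 1
G(2) = mex{1} = 0
G(3) = mex{0} = 1
G(4) = mex{1} = 0
G(5) = mex{0} = 1
G(6) = mex{1} = 0
G(7) = mex{0} = 1
G(8) = mex{1,0} = 2
G(9) = mex{2,1,0} = 3
G(10) = mex{3,0,1} = 2
G(11) = mex{2,1,0} = 3
G(12) = mex{3,0,1} = 2
G(13) = mex{2,1,0} = 3
P-positions are exactly the n with G(n) = 0.

0, 2, 4, 6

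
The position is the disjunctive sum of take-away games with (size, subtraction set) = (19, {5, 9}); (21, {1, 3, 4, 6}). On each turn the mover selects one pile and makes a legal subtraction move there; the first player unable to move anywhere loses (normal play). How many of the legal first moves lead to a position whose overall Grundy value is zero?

Pile A, S = {5, 9}:
n :  0  1  2  3  4  5  6  7  8  9 10 11 12 13 14 15 16 17 18 19
G :  0  0  0  0  0  1  1  1  1  1  2  2  2  2  0  0  0  0  0  1
G_A(19) = 1.
Pile B, S = {1, 3, 4, 6}:
G(0) = 0
G(1) = mex{0} = 1
G(2) = mex{1} = 0
G(3) = mex{0,0} = 1
G(4) = mex{1,1,0} = 2
G(5) = mex{2,0,1} = 3
G(6) = mex{3,1,0,0} = 2
G(7) = mex{2,2,1,1} = 0
G(8) = mex{0,3,2,0} = 1
G(9) = mex{1,2,3,1} = 0
G(10) = mex{0,0,2,2} = 1
G(11) = mex{1,1,0,3} = 2
G(12) = mex{2,0,1,2} = 3
G(13) = mex{3,1,0,0} = 2
G(14) = mex{2,2,1,1} = 0
G(15) = mex{0,3,2,0} = 1
G(16) = mex{1,2,3,1} = 0
G(17) = mex{0,0,2,2} = 1
G(18) = mex{1,1,0,3} = 2
G(19) = mex{2,0,1,2} = 3
G(20) = mex{3,1,0,0} = 2
G(21) = mex{2,2,1,1} = 0
G_B(21) = 0.
Combined Grundy value = 1 ⊕ 0 = 1.
A winning move leaves total XOR = 0, i.e. changes one component's Grundy value g to g ⊕ X where X is the current total.
Pile A: need g' = 1⊕1 = 0. Options: 19−5→G=0, 19−9→G=2. Hits: 1.
Pile B: need g' = 0⊕1 = 1. Options: 21−1→G=2, 21−3→G=2, 21−4→G=1, 21−6→G=1. Hits: 2.

3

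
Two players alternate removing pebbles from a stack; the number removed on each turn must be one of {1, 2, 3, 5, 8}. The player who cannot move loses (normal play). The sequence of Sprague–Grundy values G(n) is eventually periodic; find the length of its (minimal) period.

G(0) = 0
G(1) = mex{0} = 1
G(2) = mex{1,0} = 2
G(3) = mex{2,1,0} = 3
G(4) = mex{3,2,1} = 0
G(5) = mex{0,3,2,0} = 1
G(6) = mex{1,0,3,1} = 2
G(7) = mex{2,1,0,2} = 3
G(8) = mex{3,2,1,3,0} = 4
G(9) = mex{4,3,2,0,1} = 5
G(10) = mex{5,4,3,1,2} = 0
G(11) = mex{0,5,4,2,3} = 1
G(12) = mex{1,0,5,3,0} = 2
G(13) = mex{2,1,0,4,1} = 3
G(14) = mex{3,2,1,5,2} = 0
G(15) = mex{0,3,2,0,3} = 1
G(16) = mex{1,0,3,1,4} = 2
G(17) = mex{2,1,0,2,5} = 3
G(18) = mex{3,2,1,3,0} = 4
G(19) = mex{4,3,2,0,1} = 5
G(20) = mex{5,4,3,1,2} = 0
G(21) = mex{0,5,4,2,3} = 1
G(n+10) = G(n) holds for n = 0,…,7 (a full window of length max(S) = 8), so the sequence is purely periodic with period 10.

10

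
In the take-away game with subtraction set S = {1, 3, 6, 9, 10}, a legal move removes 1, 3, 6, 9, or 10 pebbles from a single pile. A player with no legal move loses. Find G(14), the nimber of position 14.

4

G(0) = 0
G(1) = mex{0} = 1
G(2) = mex{1} = 0
G(3) = mex{0,0} = 1
G(4) = mex{1,1} = 0
G(5) = mex{0,0} = 1
G(6) = mex{1,1,0} = 2
G(7) = mex{2,0,1} = 3
G(8) = mex{3,1,0} = 2
G(9) = mex{2,2,1,0} = 3
G(10) = mex{3,3,0,1,0} = 2
G(11) = mex{2,2,1,0,1} = 3
G(12) = mex{3,3,2,1,0} = 4
G(13) = mex{4,2,3,0,1} = 5
G(14) = mex{5,3,2,1,0} = 4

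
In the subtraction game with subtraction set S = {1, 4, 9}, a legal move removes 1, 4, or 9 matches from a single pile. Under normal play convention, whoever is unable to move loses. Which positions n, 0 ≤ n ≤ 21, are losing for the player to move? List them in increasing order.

0, 2, 5, 7, 10, 12, 15, 17, 20

n :  0  1  2  3  4  5  6  7  8  9 10 11 12 13 14 15 16 17 18 19 20 21
G :  0  1  0  1  2  0  1  0  1  2  0  1  0  1  2  0  1  0  1  2  0  1
P-positions are exactly the n with G(n) = 0.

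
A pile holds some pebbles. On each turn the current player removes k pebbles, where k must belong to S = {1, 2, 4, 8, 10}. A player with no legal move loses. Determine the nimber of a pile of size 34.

G(0) = 0
G(1) = mex{0} = 1
G(2) = mex{1,0} = 2
G(3) = mex{2,1} = 0
G(4) = mex{0,2,0} = 1
G(5) = mex{1,0,1} = 2
G(6) = mex{2,1,2} = 0
G(7) = mex{0,2,0} = 1
G(8) = mex{1,0,1,0} = 2
G(9) = mex{2,1,2,1} = 0
G(10) = mex{0,2,0,2,0} = 1
G(11) = mex{1,0,1,0,1} = 2
G(12) = mex{2,1,2,1,2} = 0
G(13) = mex{0,2,0,2,0} = 1
G(14) = mex{1,0,1,0,1} = 2
G(15) = mex{2,1,2,1,2} = 0
G(16) = mex{0,2,0,2,0} = 1
G(17) = mex{1,0,1,0,1} = 2
G(18) = mex{2,1,2,1,2} = 0
G(19) = mex{0,2,0,2,0} = 1
G(20) = mex{1,0,1,0,1} = 2
G(21) = mex{2,1,2,1,2} = 0
G(22) = mex{0,2,0,2,0} = 1
G(23) = mex{1,0,1,0,1} = 2
G(24) = mex{2,1,2,1,2} = 0
G(25) = mex{0,2,0,2,0} = 1
G(26) = mex{1,0,1,0,1} = 2
G(27) = mex{2,1,2,1,2} = 0
G(28) = mex{0,2,0,2,0} = 1
G(29) = mex{1,0,1,0,1} = 2
G(30) = mex{2,1,2,1,2} = 0
G(31) = mex{0,2,0,2,0} = 1
G(32) = mex{1,0,1,0,1} = 2
G(33) = mex{2,1,2,1,2} = 0
G(34) = mex{0,2,0,2,0} = 1

1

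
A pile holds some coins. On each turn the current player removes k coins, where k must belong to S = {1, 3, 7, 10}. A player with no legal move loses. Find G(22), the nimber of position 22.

1

G(0) = 0
G(1) = mex{0} = 1
G(2) = mex{1} = 0
G(3) = mex{0,0} = 1
G(4) = mex{1,1} = 0
G(5) = mex{0,0} = 1
G(6) = mex{1,1} = 0
G(7) = mex{0,0,0} = 1
G(8) = mex{1,1,1} = 0
G(9) = mex{0,0,0} = 1
G(10) = mex{1,1,1,0} = 2
G(11) = mex{2,0,0,1} = 3
G(12) = mex{3,1,1,0} = 2
G(13) = mex{2,2,0,1} = 3
G(14) = mex{3,3,1,0} = 2
G(15) = mex{2,2,0,1} = 3
G(16) = mex{3,3,1,0} = 2
G(17) = mex{2,2,2,1} = 0
G(18) = mex{0,3,3,0} = 1
G(19) = mex{1,2,2,1} = 0
G(20) = mex{0,0,3,2} = 1
G(21) = mex{1,1,2,3} = 0
G(22) = mex{0,0,3,2} = 1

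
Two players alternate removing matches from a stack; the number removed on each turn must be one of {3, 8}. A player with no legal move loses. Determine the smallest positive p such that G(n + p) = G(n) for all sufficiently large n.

n :  0  1  2  3  4  5  6  7  8  9 10 11 12 13 14 15 16 17 18 19 20 21 22 23
G :  0  0  0  1  1  1  0  0  2  1  1  0  0  0  1  1  1  0  0  2  1  1  0  0
G(n+11) = G(n) holds for n = 0,…,7 (a full window of length max(S) = 8), so the sequence is purely periodic with period 11.

11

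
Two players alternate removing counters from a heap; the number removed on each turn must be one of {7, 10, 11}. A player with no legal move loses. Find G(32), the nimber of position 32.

2

G(0) = 0
G(1) = mex{} = 0
G(2) = mex{} = 0
G(3) = mex{} = 0
G(4) = mex{} = 0
G(5) = mex{} = 0
G(6) = mex{} = 0
G(7) = mex{0} = 1
G(8) = mex{0} = 1
G(9) = mex{0} = 1
G(10) = mex{0,0} = 1
G(11) = mex{0,0,0} = 1
G(12) = mex{0,0,0} = 1
G(13) = mex{0,0,0} = 1
G(14) = mex{1,0,0} = 2
G(15) = mex{1,0,0} = 2
G(16) = mex{1,0,0} = 2
G(17) = mex{1,1,0} = 2
G(18) = mex{1,1,1} = 0
G(19) = mex{1,1,1} = 0
G(20) = mex{1,1,1} = 0
G(21) = mex{2,1,1} = 0
G(22) = mex{2,1,1} = 0
G(23) = mex{2,1,1} = 0
G(24) = mex{2,2,1} = 0
G(25) = mex{0,2,2} = 1
G(26) = mex{0,2,2} = 1
G(27) = mex{0,2,2} = 1
G(28) = mex{0,0,2} = 1
G(29) = mex{0,0,0} = 1
G(30) = mex{0,0,0} = 1
G(31) = mex{0,0,0} = 1
G(32) = mex{1,0,0} = 2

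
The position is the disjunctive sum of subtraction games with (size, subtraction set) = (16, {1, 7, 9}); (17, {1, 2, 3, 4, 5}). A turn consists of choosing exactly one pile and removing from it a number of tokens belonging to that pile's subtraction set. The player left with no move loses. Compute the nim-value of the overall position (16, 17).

5

Pile A, S = {1, 7, 9}:
n :  0  1  2  3  4  5  6  7  8  9 10 11 12 13 14 15 16
G :  0  1  0  1  0  1  0  1  0  1  0  1  0  1  0  1  0
G_A(16) = 0.
Pile B, S = {1, 2, 3, 4, 5}:
n :  0  1  2  3  4  5  6  7  8  9 10 11 12 13 14 15 16 17
G :  0  1  2  3  4  5  0  1  2  3  4  5  0  1  2  3  4  5
G_B(17) = 5.
Combined Grundy value = 0 ⊕ 5 = 5.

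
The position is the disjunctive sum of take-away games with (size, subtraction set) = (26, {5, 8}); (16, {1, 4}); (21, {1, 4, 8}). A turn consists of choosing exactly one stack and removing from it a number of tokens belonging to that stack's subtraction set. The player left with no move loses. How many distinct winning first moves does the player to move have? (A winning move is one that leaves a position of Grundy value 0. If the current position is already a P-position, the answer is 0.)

2

Stack A, S = {5, 8}:
n :  0  1  2  3  4  5  6  7  8  9 10 11 12 13 14 15 16 17 18 19 20 21 22 23 24 25 26
G :  0  0  0  0  0  1  1  1  1  1  2  2  2  0  0  0  0  0  1  1  1  1  1  2  2  2  0
G_A(26) = 0.
Stack B, S = {1, 4}:
n :  0  1  2  3  4  5  6  7  8  9 10 11 12 13 14 15 16
G :  0  1  0  1  2  0  1  0  1  2  0  1  0  1  2  0  1
G_B(16) = 1.
Stack C, S = {1, 4, 8}:
n :  0  1  2  3  4  5  6  7  8  9 10 11 12 13 14 15 16 17 18 19 20 21
G :  0  1  0  1  2  0  1  0  1  2  3  2  0  1  0  1  2  0  1  0  1  2
G_C(21) = 2.
Combined Grundy value = 0 ⊕ 1 ⊕ 2 = 3.
A winning move leaves total XOR = 0, i.e. changes one component's Grundy value g to g ⊕ X where X is the current total.
Stack A: need g' = 0⊕3 = 3. Options: 26−5→G=1, 26−8→G=1. Hits: 0.
Stack B: need g' = 1⊕3 = 2. Options: 16−1→G=0, 16−4→G=0. Hits: 0.
Stack C: need g' = 2⊕3 = 1. Options: 21−1→G=1, 21−4→G=0, 21−8→G=1. Hits: 2.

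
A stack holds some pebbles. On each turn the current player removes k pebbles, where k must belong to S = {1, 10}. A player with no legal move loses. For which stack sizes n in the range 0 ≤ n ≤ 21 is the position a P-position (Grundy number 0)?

0, 2, 4, 6, 8, 11, 13, 15, 17, 19

n :  0  1  2  3  4  5  6  7  8  9 10 11 12 13 14 15 16 17 18 19 20 21
G :  0  1  0  1  0  1  0  1  0  1  2  0  1  0  1  0  1  0  1  0  1  2
P-positions are exactly the n with G(n) = 0.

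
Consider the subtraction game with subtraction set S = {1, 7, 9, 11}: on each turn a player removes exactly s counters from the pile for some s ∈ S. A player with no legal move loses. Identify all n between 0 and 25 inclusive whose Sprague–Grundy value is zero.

0, 2, 4, 6, 8, 10, 12, 14, 16, 18, 20, 22, 24

G(0) = 0
G(1) = mex{0} = 1
G(2) = mex{1} = 0
G(3) = mex{0} = 1
G(4) = mex{1} = 0
G(5) = mex{0} = 1
G(6) = mex{1} = 0
G(7) = mex{0,0} = 1
G(8) = mex{1,1} = 0
G(9) = mex{0,0,0} = 1
G(10) = mex{1,1,1} = 0
G(11) = mex{0,0,0,0} = 1
G(12) = mex{1,1,1,1} = 0
G(13) = mex{0,0,0,0} = 1
G(14) = mex{1,1,1,1} = 0
G(15) = mex{0,0,0,0} = 1
G(16) = mex{1,1,1,1} = 0
G(17) = mex{0,0,0,0} = 1
G(18) = mex{1,1,1,1} = 0
G(19) = mex{0,0,0,0} = 1
G(20) = mex{1,1,1,1} = 0
G(21) = mex{0,0,0,0} = 1
G(22) = mex{1,1,1,1} = 0
G(23) = mex{0,0,0,0} = 1
G(24) = mex{1,1,1,1} = 0
G(25) = mex{0,0,0,0} = 1
P-positions are exactly the n with G(n) = 0.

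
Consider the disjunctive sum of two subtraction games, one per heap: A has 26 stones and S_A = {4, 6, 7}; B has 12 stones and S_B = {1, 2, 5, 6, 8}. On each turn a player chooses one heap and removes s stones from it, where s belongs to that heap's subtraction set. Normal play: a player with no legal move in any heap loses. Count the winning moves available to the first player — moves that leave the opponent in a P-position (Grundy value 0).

4

Heap A, S = {4, 6, 7}:
n :  0  1  2  3  4  5  6  7  8  9 10 11 12 13 14 15 16 17 18 19 20 21 22 23 24 25 26
G :  0  0  0  0  1  1  1  1  2  2  2  0  0  0  0  1  1  1  1  2  2  2  0  0  0  0  1
G_A(26) = 1.
Heap B, S = {1, 2, 5, 6, 8}:
n :  0  1  2  3  4  5  6  7  8  9 10 11 12
G :  0  1  2  0  1  2  3  0  1  2  0  1  2
G_B(12) = 2.
Combined Grundy value = 1 ⊕ 2 = 3.
A winning move leaves total XOR = 0, i.e. changes one component's Grundy value g to g ⊕ X where X is the current total.
Heap A: need g' = 1⊕3 = 2. Options: 26−4→G=0, 26−6→G=2, 26−7→G=2. Hits: 2.
Heap B: need g' = 2⊕3 = 1. Options: 12−1→G=1, 12−2→G=0, 12−5→G=0, 12−6→G=3, 12−8→G=1. Hits: 2.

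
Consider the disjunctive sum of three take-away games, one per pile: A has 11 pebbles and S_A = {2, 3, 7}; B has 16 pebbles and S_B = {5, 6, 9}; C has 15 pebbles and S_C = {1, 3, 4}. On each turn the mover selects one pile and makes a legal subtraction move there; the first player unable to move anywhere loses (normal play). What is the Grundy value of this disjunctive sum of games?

1

Pile A, S = {2, 3, 7}:
n :  0  1  2  3  4  5  6  7  8  9 10 11
G :  0  0  1  1  2  0  0  1  1  2  0  0
G_A(11) = 0.
Pile B, S = {5, 6, 9}:
n :  0  1  2  3  4  5  6  7  8  9 10 11 12 13 14 15 16
G :  0  0  0  0  0  1  1  1  1  1  2  2  2  2  0  0  0
G_B(16) = 0.
Pile C, S = {1, 3, 4}:
G(0) = 0
G(1) = mex{0} = 1
G(2) = mex{1} = 0
G(3) = mex{0,0} = 1
G(4) = mex{1,1,0} = 2
G(5) = mex{2,0,1} = 3
G(6) = mex{3,1,0} = 2
G(7) = mex{2,2,1} = 0
G(8) = mex{0,3,2} = 1
G(9) = mex{1,2,3} = 0
G(10) = mex{0,0,2} = 1
G(11) = mex{1,1,0} = 2
G(12) = mex{2,0,1} = 3
G(13) = mex{3,1,0} = 2
G(14) = mex{2,2,1} = 0
G(15) = mex{0,3,2} = 1
G_C(15) = 1.
Combined Grundy value = 0 ⊕ 0 ⊕ 1 = 1.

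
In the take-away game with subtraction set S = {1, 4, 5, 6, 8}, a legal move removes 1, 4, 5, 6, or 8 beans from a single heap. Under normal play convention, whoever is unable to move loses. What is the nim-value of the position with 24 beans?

2

n :  0  1  2  3  4  5  6  7  8  9 10 11 12 13 14 15 16 17 18 19 20 21 22 23 24
G :  0  1  0  1  2  3  2  3  4  0  1  0  1  2  3  2  3  4  0  1  0  1  2  3  2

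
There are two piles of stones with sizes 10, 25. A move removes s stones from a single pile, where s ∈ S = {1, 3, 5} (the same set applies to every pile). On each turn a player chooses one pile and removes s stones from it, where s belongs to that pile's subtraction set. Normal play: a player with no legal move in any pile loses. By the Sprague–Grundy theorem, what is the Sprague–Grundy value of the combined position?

1

All piles use S = {1, 3, 5}:
n :  0  1  2  3  4  5  6  7  8  9 10 11 12 13 14 15 16 17 18 19 20 21 22 23 24 25
G :  0  1  0  1  0  1  0  1  0  1  0  1  0  1  0  1  0  1  0  1  0  1  0  1  0  1
Pile A: G(10) = 0.
Pile B: G(25) = 1.
Combined Grundy value = 0 ⊕ 1 = 1.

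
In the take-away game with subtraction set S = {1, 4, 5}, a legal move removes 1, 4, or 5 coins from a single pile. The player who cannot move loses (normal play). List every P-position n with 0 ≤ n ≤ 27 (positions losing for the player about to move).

0, 2, 8, 10, 16, 18, 24, 26

n :  0  1  2  3  4  5  6  7  8  9 10 11 12 13 14 15 16 17 18 19 20 21 22 23 24 25 26 27
G :  0  1  0  1  2  3  2  3  0  1  0  1  2  3  2  3  0  1  0  1  2  3  2  3  0  1  0  1
P-positions are exactly the n with G(n) = 0.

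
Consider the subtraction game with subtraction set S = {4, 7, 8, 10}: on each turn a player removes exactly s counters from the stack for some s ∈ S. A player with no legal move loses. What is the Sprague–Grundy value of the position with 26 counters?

3

n :  0  1  2  3  4  5  6  7  8  9 10 11 12 13 14 15 16 17 18 19 20 21 22 23 24 25 26
G :  0  0  0  0  1  1  1  1  2  2  2  2  3  3  0  0  0  0  1  1  1  1  2  2  2  2  3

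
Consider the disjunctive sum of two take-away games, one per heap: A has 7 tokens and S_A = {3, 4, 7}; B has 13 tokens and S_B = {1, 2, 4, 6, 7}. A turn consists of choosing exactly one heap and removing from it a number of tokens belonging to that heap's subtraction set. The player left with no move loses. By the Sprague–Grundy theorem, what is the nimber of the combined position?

Heap A, S = {3, 4, 7}:
G(0) = 0
G(1) = mex{} = 0
G(2) = mex{} = 0
G(3) = mex{0} = 1
G(4) = mex{0,0} = 1
G(5) = mex{0,0} = 1
G(6) = mex{1,0} = 2
G(7) = mex{1,1,0} = 2
G_A(7) = 2.
Heap B, S = {1, 2, 4, 6, 7}:
n :  0  1  2  3  4  5  6  7  8  9 10 11 12 13
G :  0  1  2  0  1  2  3  4  0  1  2  0  1  2
G_B(13) = 2.
Combined Grundy value = 2 ⊕ 2 = 0.

0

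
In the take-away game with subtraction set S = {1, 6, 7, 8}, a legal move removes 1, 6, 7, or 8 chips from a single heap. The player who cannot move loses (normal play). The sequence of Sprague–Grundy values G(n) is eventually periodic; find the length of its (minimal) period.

G(0) = 0
G(1) = mex{0} = 1
G(2) = mex{1} = 0
G(3) = mex{0} = 1
G(4) = mex{1} = 0
G(5) = mex{0} = 1
G(6) = mex{1,0} = 2
G(7) = mex{2,1,0} = 3
G(8) = mex{3,0,1,0} = 2
G(9) = mex{2,1,0,1} = 3
G(10) = mex{3,0,1,0} = 2
G(11) = mex{2,1,0,1} = 3
G(12) = mex{3,2,1,0} = 4
G(13) = mex{4,3,2,1} = 0
G(14) = mex{0,2,3,2} = 1
G(15) = mex{1,3,2,3} = 0
G(16) = mex{0,2,3,2} = 1
G(17) = mex{1,3,2,3} = 0
G(18) = mex{0,4,3,2} = 1
G(19) = mex{1,0,4,3} = 2
G(20) = mex{2,1,0,4} = 3
G(21) = mex{3,0,1,0} = 2
G(22) = mex{2,1,0,1} = 3
G(23) = mex{3,0,1,0} = 2
G(24) = mex{2,1,0,1} = 3
G(25) = mex{3,2,1,0} = 4
G(26) = mex{4,3,2,1} = 0
G(27) = mex{0,2,3,2} = 1
G(n+13) = G(n) holds for n = 0,…,7 (a full window of length max(S) = 8), so the sequence is purely periodic with period 13.

13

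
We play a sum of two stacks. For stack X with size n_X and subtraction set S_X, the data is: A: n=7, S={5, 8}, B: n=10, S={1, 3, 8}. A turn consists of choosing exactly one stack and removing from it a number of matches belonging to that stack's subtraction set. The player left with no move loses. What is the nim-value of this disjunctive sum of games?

Stack A, S = {5, 8}:
n : 0 1 2 3 4 5 6 7
G : 0 0 0 0 0 1 1 1
G_A(7) = 1.
Stack B, S = {1, 3, 8}:
n :  0  1  2  3  4  5  6  7  8  9 10
G :  0  1  0  1  0  1  0  1  2  3  2
G_B(10) = 2.
Combined Grundy value = 1 ⊕ 2 = 3.

3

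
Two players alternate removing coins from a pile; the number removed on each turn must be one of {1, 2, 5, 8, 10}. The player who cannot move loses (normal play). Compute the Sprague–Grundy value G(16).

n :  0  1  2  3  4  5  6  7  8  9 10 11 12 13 14 15 16
G :  0  1  2  0  1  2  0  1  2  0  1  2  0  1  2  0  1

1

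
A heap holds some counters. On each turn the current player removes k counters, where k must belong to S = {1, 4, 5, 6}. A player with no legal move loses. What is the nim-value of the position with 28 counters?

1

G(0) = 0
G(1) = mex{0} = 1
G(2) = mex{1} = 0
G(3) = mex{0} = 1
G(4) = mex{1,0} = 2
G(5) = mex{2,1,0} = 3
G(6) = mex{3,0,1,0} = 2
G(7) = mex{2,1,0,1} = 3
G(8) = mex{3,2,1,0} = 4
G(9) = mex{4,3,2,1} = 0
G(10) = mex{0,2,3,2} = 1
G(11) = mex{1,3,2,3} = 0
G(12) = mex{0,4,3,2} = 1
G(13) = mex{1,0,4,3} = 2
G(14) = mex{2,1,0,4} = 3
G(15) = mex{3,0,1,0} = 2
G(16) = mex{2,1,0,1} = 3
G(17) = mex{3,2,1,0} = 4
G(18) = mex{4,3,2,1} = 0
G(19) = mex{0,2,3,2} = 1
G(20) = mex{1,3,2,3} = 0
G(21) = mex{0,4,3,2} = 1
G(22) = mex{1,0,4,3} = 2
G(23) = mex{2,1,0,4} = 3
G(24) = mex{3,0,1,0} = 2
G(25) = mex{2,1,0,1} = 3
G(26) = mex{3,2,1,0} = 4
G(27) = mex{4,3,2,1} = 0
G(28) = mex{0,2,3,2} = 1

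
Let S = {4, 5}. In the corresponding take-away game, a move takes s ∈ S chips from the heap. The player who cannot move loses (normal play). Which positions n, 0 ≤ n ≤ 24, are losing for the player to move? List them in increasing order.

G(0) = 0
G(1) = mex{} = 0
G(2) = mex{} = 0
G(3) = mex{} = 0
G(4) = mex{0} = 1
G(5) = mex{0,0} = 1
G(6) = mex{0,0} = 1
G(7) = mex{0,0} = 1
G(8) = mex{1,0} = 2
G(9) = mex{1,1} = 0
G(10) = mex{1,1} = 0
G(11) = mex{1,1} = 0
G(12) = mex{2,1} = 0
G(13) = mex{0,2} = 1
G(14) = mex{0,0} = 1
G(15) = mex{0,0} = 1
G(16) = mex{0,0} = 1
G(17) = mex{1,0} = 2
G(18) = mex{1,1} = 0
G(19) = mex{1,1} = 0
G(20) = mex{1,1} = 0
G(21) = mex{2,1} = 0
G(22) = mex{0,2} = 1
G(23) = mex{0,0} = 1
G(24) = mex{0,0} = 1
P-positions are exactly the n with G(n) = 0.

0, 1, 2, 3, 9, 10, 11, 12, 18, 19, 20, 21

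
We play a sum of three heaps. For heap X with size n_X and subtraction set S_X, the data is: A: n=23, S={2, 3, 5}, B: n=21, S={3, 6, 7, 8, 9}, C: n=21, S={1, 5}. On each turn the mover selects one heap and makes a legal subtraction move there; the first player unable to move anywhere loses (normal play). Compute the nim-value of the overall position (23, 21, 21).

Heap A, S = {2, 3, 5}:
G(0) = 0
G(1) = mex{} = 0
G(2) = mex{0} = 1
G(3) = mex{0,0} = 1
G(4) = mex{1,0} = 2
G(5) = mex{1,1,0} = 2
G(6) = mex{2,1,0} = 3
G(7) = mex{2,2,1} = 0
G(8) = mex{3,2,1} = 0
G(9) = mex{0,3,2} = 1
G(10) = mex{0,0,2} = 1
G(11) = mex{1,0,3} = 2
G(12) = mex{1,1,0} = 2
G(13) = mex{2,1,0} = 3
G(14) = mex{2,2,1} = 0
G(15) = mex{3,2,1} = 0
G(16) = mex{0,3,2} = 1
G(17) = mex{0,0,2} = 1
G(18) = mex{1,0,3} = 2
G(19) = mex{1,1,0} = 2
G(20) = mex{2,1,0} = 3
G(21) = mex{2,2,1} = 0
G(22) = mex{3,2,1} = 0
G(23) = mex{0,3,2} = 1
G_A(23) = 1.
Heap B, S = {3, 6, 7, 8, 9}:
n :  0  1  2  3  4  5  6  7  8  9 10 11 12 13 14 15 16 17 18 19 20 21
G :  0  0  0  1  1  1  2  2  2  3  3  3  0  0  0  1  1  1  2  2  2  3
G_B(21) = 3.
Heap C, S = {1, 5}:
G(0) = 0
G(1) = mex{0} = 1
G(2) = mex{1} = 0
G(3) = mex{0} = 1
G(4) = mex{1} = 0
G(5) = mex{0,0} = 1
G(6) = mex{1,1} = 0
G(7) = mex{0,0} = 1
G(8) = mex{1,1} = 0
G(9) = mex{0,0} = 1
G(10) = mex{1,1} = 0
G(11) = mex{0,0} = 1
G(12) = mex{1,1} = 0
G(13) = mex{0,0} = 1
G(14) = mex{1,1} = 0
G(15) = mex{0,0} = 1
G(16) = mex{1,1} = 0
G(17) = mex{0,0} = 1
G(18) = mex{1,1} = 0
G(19) = mex{0,0} = 1
G(20) = mex{1,1} = 0
G(21) = mex{0,0} = 1
G_C(21) = 1.
Combined Grundy value = 1 ⊕ 3 ⊕ 1 = 3.

3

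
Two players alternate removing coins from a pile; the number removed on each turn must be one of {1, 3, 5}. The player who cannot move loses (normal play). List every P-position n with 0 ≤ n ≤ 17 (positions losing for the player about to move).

G(0) = 0
G(1) = mex{0} = 1
G(2) = mex{1} = 0
G(3) = mex{0,0} = 1
G(4) = mex{1,1} = 0
G(5) = mex{0,0,0} = 1
G(6) = mex{1,1,1} = 0
G(7) = mex{0,0,0} = 1
G(8) = mex{1,1,1} = 0
G(9) = mex{0,0,0} = 1
G(10) = mex{1,1,1} = 0
G(11) = mex{0,0,0} = 1
G(12) = mex{1,1,1} = 0
G(13) = mex{0,0,0} = 1
G(14) = mex{1,1,1} = 0
G(15) = mex{0,0,0} = 1
G(16) = mex{1,1,1} = 0
G(17) = mex{0,0,0} = 1
P-positions are exactly the n with G(n) = 0.

0, 2, 4, 6, 8, 10, 12, 14, 16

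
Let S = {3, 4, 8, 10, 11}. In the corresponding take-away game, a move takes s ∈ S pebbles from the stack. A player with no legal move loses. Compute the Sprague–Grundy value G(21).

n :  0  1  2  3  4  5  6  7  8  9 10 11 12 13 14 15 16 17 18 19 20 21
G :  0  0  0  1  1  1  2  0  2  3  1  3  4  2  0  2  0  1  3  1  2  0

0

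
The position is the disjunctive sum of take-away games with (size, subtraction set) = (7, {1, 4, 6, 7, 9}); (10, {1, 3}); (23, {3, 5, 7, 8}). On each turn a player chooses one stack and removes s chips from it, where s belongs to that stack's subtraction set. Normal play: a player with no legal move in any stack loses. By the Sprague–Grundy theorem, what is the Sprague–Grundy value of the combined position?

2

Stack A, S = {1, 4, 6, 7, 9}:
G(0) = 0
G(1) = mex{0} = 1
G(2) = mex{1} = 0
G(3) = mex{0} = 1
G(4) = mex{1,0} = 2
G(5) = mex{2,1} = 0
G(6) = mex{0,0,0} = 1
G(7) = mex{1,1,1,0} = 2
G_A(7) = 2.
Stack B, S = {1, 3}:
n :  0  1  2  3  4  5  6  7  8  9 10
G :  0  1  0  1  0  1  0  1  0  1  0
G_B(10) = 0.
Stack C, S = {3, 5, 7, 8}:
n :  0  1  2  3  4  5  6  7  8  9 10 11 12 13 14 15 16 17 18 19 20 21 22 23
G :  0  0  0  1  1  1  2  2  2  3  3  0  0  0  1  1  1  2  2  2  3  3  0  0
G_C(23) = 0.
Combined Grundy value = 2 ⊕ 0 ⊕ 0 = 2.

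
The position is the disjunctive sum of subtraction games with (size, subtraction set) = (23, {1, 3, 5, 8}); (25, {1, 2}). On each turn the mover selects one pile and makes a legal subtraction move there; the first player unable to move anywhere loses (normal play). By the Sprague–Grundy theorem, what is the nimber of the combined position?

Pile A, S = {1, 3, 5, 8}:
n :  0  1  2  3  4  5  6  7  8  9 10 11 12 13 14 15 16 17 18 19 20 21 22 23
G :  0  1  0  1  0  1  0  1  2  3  2  3  2  0  1  0  1  0  1  0  1  2  3  2
G_A(23) = 2.
Pile B, S = {1, 2}:
n :  0  1  2  3  4  5  6  7  8  9 10 11 12 13 14 15 16 17 18 19 20 21 22 23 24 25
G :  0  1  2  0  1  2  0  1  2  0  1  2  0  1  2  0  1  2  0  1  2  0  1  2  0  1
G_B(25) = 1.
Combined Grundy value = 2 ⊕ 1 = 3.

3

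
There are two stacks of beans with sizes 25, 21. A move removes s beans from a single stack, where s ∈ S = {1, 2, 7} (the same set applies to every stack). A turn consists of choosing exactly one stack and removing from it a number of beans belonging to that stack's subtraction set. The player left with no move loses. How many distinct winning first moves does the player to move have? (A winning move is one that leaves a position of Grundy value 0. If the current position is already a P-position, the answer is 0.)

All stacks use S = {1, 2, 7}:
G(0) = 0
G(1) = mex{0} = 1
G(2) = mex{1,0} = 2
G(3) = mex{2,1} = 0
G(4) = mex{0,2} = 1
G(5) = mex{1,0} = 2
G(6) = mex{2,1} = 0
G(7) = mex{0,2,0} = 1
G(8) = mex{1,0,1} = 2
G(9) = mex{2,1,2} = 0
G(10) = mex{0,2,0} = 1
G(11) = mex{1,0,1} = 2
G(12) = mex{2,1,2} = 0
G(13) = mex{0,2,0} = 1
G(14) = mex{1,0,1} = 2
G(15) = mex{2,1,2} = 0
G(16) = mex{0,2,0} = 1
G(17) = mex{1,0,1} = 2
G(18) = mex{2,1,2} = 0
G(19) = mex{0,2,0} = 1
G(20) = mex{1,0,1} = 2
G(21) = mex{2,1,2} = 0
G(22) = mex{0,2,0} = 1
G(23) = mex{1,0,1} = 2
G(24) = mex{2,1,2} = 0
G(25) = mex{0,2,0} = 1
Stack A: G(25) = 1.
Stack B: G(21) = 0.
Combined Grundy value = 1 ⊕ 0 = 1.
A winning move leaves total XOR = 0, i.e. changes one component's Grundy value g to g ⊕ X where X is the current total.
Stack A: need g' = 1⊕1 = 0. Options: 25−1→G=0, 25−2→G=2, 25−7→G=0. Hits: 2.
Stack B: need g' = 0⊕1 = 1. Options: 21−1→G=2, 21−2→G=1, 21−7→G=2. Hits: 1.

3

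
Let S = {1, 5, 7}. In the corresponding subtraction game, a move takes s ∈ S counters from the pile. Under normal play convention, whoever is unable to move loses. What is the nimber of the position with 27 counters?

1

G(0) = 0
G(1) = mex{0} = 1
G(2) = mex{1} = 0
G(3) = mex{0} = 1
G(4) = mex{1} = 0
G(5) = mex{0,0} = 1
G(6) = mex{1,1} = 0
G(7) = mex{0,0,0} = 1
G(8) = mex{1,1,1} = 0
G(9) = mex{0,0,0} = 1
G(10) = mex{1,1,1} = 0
G(11) = mex{0,0,0} = 1
G(12) = mex{1,1,1} = 0
G(13) = mex{0,0,0} = 1
G(14) = mex{1,1,1} = 0
G(15) = mex{0,0,0} = 1
G(16) = mex{1,1,1} = 0
G(17) = mex{0,0,0} = 1
G(18) = mex{1,1,1} = 0
G(19) = mex{0,0,0} = 1
G(20) = mex{1,1,1} = 0
G(21) = mex{0,0,0} = 1
G(22) = mex{1,1,1} = 0
G(23) = mex{0,0,0} = 1
G(24) = mex{1,1,1} = 0
G(25) = mex{0,0,0} = 1
G(26) = mex{1,1,1} = 0
G(27) = mex{0,0,0} = 1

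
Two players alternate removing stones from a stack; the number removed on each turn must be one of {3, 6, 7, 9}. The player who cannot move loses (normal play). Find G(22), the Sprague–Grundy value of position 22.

3

n :  0  1  2  3  4  5  6  7  8  9 10 11 12 13 14 15 16 17 18 19 20 21 22
G :  0  0  0  1  1  1  2  2  2  3  3  3  0  0  0  1  1  1  2  2  2  3  3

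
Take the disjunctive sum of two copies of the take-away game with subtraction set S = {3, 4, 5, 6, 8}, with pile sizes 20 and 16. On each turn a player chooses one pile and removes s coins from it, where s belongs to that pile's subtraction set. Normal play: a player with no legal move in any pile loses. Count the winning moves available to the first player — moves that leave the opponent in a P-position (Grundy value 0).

All piles use S = {3, 4, 5, 6, 8}:
n :  0  1  2  3  4  5  6  7  8  9 10 11 12 13 14 15 16 17 18 19 20
G :  0  0  0  1  1  1  2  2  2  3  3  0  0  0  1  1  1  2  2  2  3
Pile A: G(20) = 3.
Pile B: G(16) = 1.
Combined Grundy value = 3 ⊕ 1 = 2.
A winning move leaves total XOR = 0, i.e. changes one component's Grundy value g to g ⊕ X where X is the current total.
Pile A: need g' = 3⊕2 = 1. Options: 20−3→G=2, 20−4→G=1, 20−5→G=1, 20−6→G=1, 20−8→G=0. Hits: 3.
Pile B: need g' = 1⊕2 = 3. Options: 16−3→G=0, 16−4→G=0, 16−5→G=0, 16−6→G=3, 16−8→G=2. Hits: 1.

4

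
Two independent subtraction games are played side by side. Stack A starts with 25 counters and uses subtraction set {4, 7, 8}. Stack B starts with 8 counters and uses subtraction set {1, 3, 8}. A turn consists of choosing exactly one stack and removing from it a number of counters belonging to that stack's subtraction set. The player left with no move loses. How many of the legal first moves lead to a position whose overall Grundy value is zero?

Stack A, S = {4, 7, 8}:
n :  0  1  2  3  4  5  6  7  8  9 10 11 12 13 14 15 16 17 18 19 20 21 22 23 24 25
G :  0  0  0  0  1  1  1  1  2  2  2  2  0  0  0  0  1  1  1  1  2  2  2  2  0  0
G_A(25) = 0.
Stack B, S = {1, 3, 8}:
n : 0 1 2 3 4 5 6 7 8
G : 0 1 0 1 0 1 0 1 2
G_B(8) = 2.
Combined Grundy value = 0 ⊕ 2 = 2.
A winning move leaves total XOR = 0, i.e. changes one component's Grundy value g to g ⊕ X where X is the current total.
Stack A: need g' = 0⊕2 = 2. Options: 25−4→G=2, 25−7→G=1, 25−8→G=1. Hits: 1.
Stack B: need g' = 2⊕2 = 0. Options: 8−1→G=1, 8−3→G=1, 8−8→G=0. Hits: 1.

2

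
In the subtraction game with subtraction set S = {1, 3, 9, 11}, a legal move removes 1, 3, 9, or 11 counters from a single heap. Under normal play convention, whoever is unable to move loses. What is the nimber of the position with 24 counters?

G(0) = 0
G(1) = mex{0} = 1
G(2) = mex{1} = 0
G(3) = mex{0,0} = 1
G(4) = mex{1,1} = 0
G(5) = mex{0,0} = 1
G(6) = mex{1,1} = 0
G(7) = mex{0,0} = 1
G(8) = mex{1,1} = 0
G(9) = mex{0,0,0} = 1
G(10) = mex{1,1,1} = 0
G(11) = mex{0,0,0,0} = 1
G(12) = mex{1,1,1,1} = 0
G(13) = mex{0,0,0,0} = 1
G(14) = mex{1,1,1,1} = 0
G(15) = mex{0,0,0,0} = 1
G(16) = mex{1,1,1,1} = 0
G(17) = mex{0,0,0,0} = 1
G(18) = mex{1,1,1,1} = 0
G(19) = mex{0,0,0,0} = 1
G(20) = mex{1,1,1,1} = 0
G(21) = mex{0,0,0,0} = 1
G(22) = mex{1,1,1,1} = 0
G(23) = mex{0,0,0,0} = 1
G(24) = mex{1,1,1,1} = 0

0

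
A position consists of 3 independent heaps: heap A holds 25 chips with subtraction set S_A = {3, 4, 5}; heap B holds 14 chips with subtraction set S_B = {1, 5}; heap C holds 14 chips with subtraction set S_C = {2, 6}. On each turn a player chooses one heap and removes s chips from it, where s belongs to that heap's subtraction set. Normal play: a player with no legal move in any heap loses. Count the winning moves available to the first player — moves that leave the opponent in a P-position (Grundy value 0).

Heap A, S = {3, 4, 5}:
n :  0  1  2  3  4  5  6  7  8  9 10 11 12 13 14 15 16 17 18 19 20 21 22 23 24 25
G :  0  0  0  1  1  1  2  2  0  0  0  1  1  1  2  2  0  0  0  1  1  1  2  2  0  0
G_A(25) = 0.
Heap B, S = {1, 5}:
n :  0  1  2  3  4  5  6  7  8  9 10 11 12 13 14
G :  0  1  0  1  0  1  0  1  0  1  0  1  0  1  0
G_B(14) = 0.
Heap C, S = {2, 6}:
n :  0  1  2  3  4  5  6  7  8  9 10 11 12 13 14
G :  0  0  1  1  0  0  1  1  0  0  1  1  0  0  1
G_C(14) = 1.
Combined Grundy value = 0 ⊕ 0 ⊕ 1 = 1.
A winning move leaves total XOR = 0, i.e. changes one component's Grundy value g to g ⊕ X where X is the current total.
Heap A: need g' = 0⊕1 = 1. Options: 25−3→G=2, 25−4→G=1, 25−5→G=1. Hits: 2.
Heap B: need g' = 0⊕1 = 1. Options: 14−1→G=1, 14−5→G=1. Hits: 2.
Heap C: need g' = 1⊕1 = 0. Options: 14−2→G=0, 14−6→G=0. Hits: 2.

6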